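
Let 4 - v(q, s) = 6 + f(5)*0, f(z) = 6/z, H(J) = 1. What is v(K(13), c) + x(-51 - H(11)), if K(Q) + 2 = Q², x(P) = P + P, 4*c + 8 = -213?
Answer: -106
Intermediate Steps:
c = -221/4 (c = -2 + (¼)*(-213) = -2 - 213/4 = -221/4 ≈ -55.250)
x(P) = 2*P
K(Q) = -2 + Q²
v(q, s) = -2 (v(q, s) = 4 - (6 + (6/5)*0) = 4 - (6 + 0) = 4 - 1*6 = 4 - 6 = -2)
v(K(13), c) + x(-51 - H(11)) = -2 + 2*(-51 - 1*1) = -2 + 2*(-51 - 1) = -2 + 2*(-52) = -2 - 104 = -106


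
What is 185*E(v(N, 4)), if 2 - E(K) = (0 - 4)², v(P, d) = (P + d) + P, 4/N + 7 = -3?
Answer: -2590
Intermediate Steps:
N = -⅖ (N = 4/(-7 - 3) = 4/(-10) = 4*(-⅒) = -⅖ ≈ -0.40000)
v(P, d) = d + 2*P
E(K) = -14 (E(K) = 2 - (0 - 4)² = 2 - 1*(-4)² = 2 - 1*16 = 2 - 16 = -14)
185*E(v(N, 4)) = 185*(-14) = -2590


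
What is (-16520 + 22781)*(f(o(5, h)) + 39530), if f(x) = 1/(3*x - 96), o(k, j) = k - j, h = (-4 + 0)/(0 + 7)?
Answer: 45786991441/185 ≈ 2.4750e+8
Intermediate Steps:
h = -4/7 ≈ -0.57143
f(x) = 1/(-96 + 3*x)
(-16520 + 22781)*(f(o(5, h)) + 39530) = (-16520 + 22781)*(1/(3*(-32 + (5 - 1*(-4/7)))) + 39530) = 6261*(1/(3*(-32 + (5 + 4/7))) + 39530) = 6261*(1/(3*(-32 + 39/7)) + 39530) = 6261*(1/(3*(-185/7)) + 39530) = 6261*((1/3)*(-7/185) + 39530) = 6261*(-7/555 + 39530) = 6261*(21939143/555) = 45786991441/185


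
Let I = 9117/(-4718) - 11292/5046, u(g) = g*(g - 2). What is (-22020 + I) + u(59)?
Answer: -74044500239/3967838 ≈ -18661.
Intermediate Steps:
u(g) = g*(-2 + g)
I = -16546673/3967838 (I = 9117*(-1/4718) - 11292*1/5046 = -9117/4718 - 1882/841 = -16546673/3967838 ≈ -4.1702)
(-22020 + I) + u(59) = (-22020 - 16546673/3967838) + 59*(-2 + 59) = -87388339433/3967838 + 59*57 = -87388339433/3967838 + 3363 = -74044500239/3967838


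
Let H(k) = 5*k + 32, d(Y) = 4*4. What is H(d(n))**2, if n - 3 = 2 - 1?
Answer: 12544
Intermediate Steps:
n = 4 (n = 3 + (2 - 1) = 3 + 1 = 4)
d(Y) = 16
H(k) = 32 + 5*k
H(d(n))**2 = (32 + 5*16)**2 = (32 + 80)**2 = 112**2 = 12544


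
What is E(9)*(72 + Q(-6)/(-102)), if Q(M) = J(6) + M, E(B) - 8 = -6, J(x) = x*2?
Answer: 2446/17 ≈ 143.88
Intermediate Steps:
J(x) = 2*x
E(B) = 2 (E(B) = 8 - 6 = 2)
Q(M) = 12 + M (Q(M) = 2*6 + M = 12 + M)
E(9)*(72 + Q(-6)/(-102)) = 2*(72 + (12 - 6)/(-102)) = 2*(72 + 6*(-1/102)) = 2*(72 - 1/17) = 2*(1223/17) = 2446/17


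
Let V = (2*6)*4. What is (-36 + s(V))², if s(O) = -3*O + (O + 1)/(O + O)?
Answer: 296907361/9216 ≈ 32217.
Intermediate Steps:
V = 48 (V = 12*4 = 48)
s(O) = -3*O + (1 + O)/(2*O) (s(O) = -3*O + (1 + O)/((2*O)) = -3*O + (1 + O)*(1/(2*O)) = -3*O + (1 + O)/(2*O))
(-36 + s(V))² = (-36 + (½)*(1 - 1*48*(-1 + 6*48))/48)² = (-36 + (½)*(1/48)*(1 - 1*48*(-1 + 288)))² = (-36 + (½)*(1/48)*(1 - 1*48*287))² = (-36 + (½)*(1/48)*(1 - 13776))² = (-36 + (½)*(1/48)*(-13775))² = (-36 - 13775/96)² = (-17231/96)² = 296907361/9216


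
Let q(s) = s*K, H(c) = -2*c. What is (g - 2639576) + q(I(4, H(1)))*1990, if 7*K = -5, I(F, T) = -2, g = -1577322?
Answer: -29498386/7 ≈ -4.2141e+6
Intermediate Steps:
K = -5/7 (K = (⅐)*(-5) = -5/7 ≈ -0.71429)
q(s) = -5*s/7 (q(s) = s*(-5/7) = -5*s/7)
(g - 2639576) + q(I(4, H(1)))*1990 = (-1577322 - 2639576) - 5/7*(-2)*1990 = -4216898 + (10/7)*1990 = -4216898 + 19900/7 = -29498386/7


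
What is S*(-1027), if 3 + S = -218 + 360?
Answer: -142753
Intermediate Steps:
S = 139 (S = -3 + (-218 + 360) = -3 + 142 = 139)
S*(-1027) = 139*(-1027) = -142753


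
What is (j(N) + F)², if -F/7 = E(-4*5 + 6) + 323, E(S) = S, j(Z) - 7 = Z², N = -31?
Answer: 1428025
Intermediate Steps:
j(Z) = 7 + Z²
F = -2163 (F = -7*((-4*5 + 6) + 323) = -7*((-20 + 6) + 323) = -7*(-14 + 323) = -7*309 = -2163)
(j(N) + F)² = ((7 + (-31)²) - 2163)² = ((7 + 961) - 2163)² = (968 - 2163)² = (-1195)² = 1428025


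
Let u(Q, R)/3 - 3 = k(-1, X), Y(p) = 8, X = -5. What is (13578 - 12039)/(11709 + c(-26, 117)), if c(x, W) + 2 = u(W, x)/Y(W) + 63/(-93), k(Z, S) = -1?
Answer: 190836/1451677 ≈ 0.13146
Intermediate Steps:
u(Q, R) = 6 (u(Q, R) = 9 + 3*(-1) = 9 - 3 = 6)
c(x, W) = -239/124 (c(x, W) = -2 + (6/8 + 63/(-93)) = -2 + (6*(⅛) + 63*(-1/93)) = -2 + (¾ - 21/31) = -2 + 9/124 = -239/124)
(13578 - 12039)/(11709 + c(-26, 117)) = (13578 - 12039)/(11709 - 239/124) = 1539/(1451677/124) = 1539*(124/1451677) = 190836/1451677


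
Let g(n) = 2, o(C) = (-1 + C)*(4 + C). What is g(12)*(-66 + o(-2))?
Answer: -144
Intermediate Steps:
g(12)*(-66 + o(-2)) = 2*(-66 + (-4 + (-2)**2 + 3*(-2))) = 2*(-66 + (-4 + 4 - 6)) = 2*(-66 - 6) = 2*(-72) = -144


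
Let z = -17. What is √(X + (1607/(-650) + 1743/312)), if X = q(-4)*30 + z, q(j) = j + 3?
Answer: 11*I*√24518/260 ≈ 6.6246*I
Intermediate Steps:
q(j) = 3 + j
X = -47 (X = (3 - 4)*30 - 17 = -1*30 - 17 = -30 - 17 = -47)
√(X + (1607/(-650) + 1743/312)) = √(-47 + (1607/(-650) + 1743/312)) = √(-47 + (1607*(-1/650) + 1743*(1/312))) = √(-47 + (-1607/650 + 581/104)) = √(-47 + 8097/2600) = √(-114103/2600) = 11*I*√24518/260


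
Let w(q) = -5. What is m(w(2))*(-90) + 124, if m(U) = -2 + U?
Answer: 754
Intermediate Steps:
m(w(2))*(-90) + 124 = (-2 - 5)*(-90) + 124 = -7*(-90) + 124 = 630 + 124 = 754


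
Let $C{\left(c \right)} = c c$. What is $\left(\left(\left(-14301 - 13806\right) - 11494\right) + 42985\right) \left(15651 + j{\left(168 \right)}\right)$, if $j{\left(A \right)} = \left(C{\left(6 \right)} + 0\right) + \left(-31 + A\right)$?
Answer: $53548416$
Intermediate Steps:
$C{\left(c \right)} = c^{2}$
$j{\left(A \right)} = 5 + A$ ($j{\left(A \right)} = \left(6^{2} + 0\right) + \left(-31 + A\right) = \left(36 + 0\right) + \left(-31 + A\right) = 36 + \left(-31 + A\right) = 5 + A$)
$\left(\left(\left(-14301 - 13806\right) - 11494\right) + 42985\right) \left(15651 + j{\left(168 \right)}\right) = \left(\left(\left(-14301 - 13806\right) - 11494\right) + 42985\right) \left(15651 + \left(5 + 168\right)\right) = \left(\left(-28107 - 11494\right) + 42985\right) \left(15651 + 173\right) = \left(-39601 + 42985\right) 15824 = 3384 \cdot 15824 = 53548416$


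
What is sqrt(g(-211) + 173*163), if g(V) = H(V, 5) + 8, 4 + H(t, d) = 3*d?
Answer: sqrt(28218) ≈ 167.98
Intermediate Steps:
H(t, d) = -4 + 3*d
g(V) = 19 (g(V) = (-4 + 3*5) + 8 = (-4 + 15) + 8 = 11 + 8 = 19)
sqrt(g(-211) + 173*163) = sqrt(19 + 173*163) = sqrt(19 + 28199) = sqrt(28218)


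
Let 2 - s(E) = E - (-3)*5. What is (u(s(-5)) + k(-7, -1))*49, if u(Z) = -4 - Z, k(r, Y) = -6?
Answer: -98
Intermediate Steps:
s(E) = -13 - E (s(E) = 2 - (E - (-3)*5) = 2 - (E - 1*(-15)) = 2 - (E + 15) = 2 - (15 + E) = 2 + (-15 - E) = -13 - E)
(u(s(-5)) + k(-7, -1))*49 = ((-4 - (-13 - 1*(-5))) - 6)*49 = ((-4 - (-13 + 5)) - 6)*49 = ((-4 - 1*(-8)) - 6)*49 = ((-4 + 8) - 6)*49 = (4 - 6)*49 = -2*49 = -98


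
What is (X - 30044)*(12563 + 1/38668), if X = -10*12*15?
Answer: -3867343022685/9667 ≈ -4.0006e+8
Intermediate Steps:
X = -1800 (X = -120*15 = -1800)
(X - 30044)*(12563 + 1/38668) = (-1800 - 30044)*(12563 + 1/38668) = -31844*(12563 + 1/38668) = -31844*485786085/38668 = -3867343022685/9667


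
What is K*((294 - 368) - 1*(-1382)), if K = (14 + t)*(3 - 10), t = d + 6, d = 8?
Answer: -256368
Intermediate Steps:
t = 14 (t = 8 + 6 = 14)
K = -196 (K = (14 + 14)*(3 - 10) = 28*(-7) = -196)
K*((294 - 368) - 1*(-1382)) = -196*((294 - 368) - 1*(-1382)) = -196*(-74 + 1382) = -196*1308 = -256368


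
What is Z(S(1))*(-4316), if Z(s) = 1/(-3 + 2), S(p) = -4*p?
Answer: 4316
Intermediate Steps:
Z(s) = -1 (Z(s) = 1/(-1) = -1)
Z(S(1))*(-4316) = -1*(-4316) = 4316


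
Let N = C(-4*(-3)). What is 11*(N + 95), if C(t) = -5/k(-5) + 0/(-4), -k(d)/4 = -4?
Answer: 16665/16 ≈ 1041.6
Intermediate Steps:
k(d) = 16 (k(d) = -4*(-4) = 16)
C(t) = -5/16 (C(t) = -5/16 + 0/(-4) = -5*1/16 + 0*(-1/4) = -5/16 + 0 = -5/16)
N = -5/16 ≈ -0.31250
11*(N + 95) = 11*(-5/16 + 95) = 11*(1515/16) = 16665/16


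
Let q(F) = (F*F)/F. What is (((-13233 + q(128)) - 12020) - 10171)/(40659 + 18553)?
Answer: -8824/14803 ≈ -0.59610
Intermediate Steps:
q(F) = F (q(F) = F²/F = F)
(((-13233 + q(128)) - 12020) - 10171)/(40659 + 18553) = (((-13233 + 128) - 12020) - 10171)/(40659 + 18553) = ((-13105 - 12020) - 10171)/59212 = (-25125 - 10171)*(1/59212) = -35296*1/59212 = -8824/14803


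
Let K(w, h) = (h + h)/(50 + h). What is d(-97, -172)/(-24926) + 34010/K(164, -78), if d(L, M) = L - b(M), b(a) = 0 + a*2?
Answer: 5934123187/972114 ≈ 6104.4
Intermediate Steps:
b(a) = 2*a (b(a) = 0 + 2*a = 2*a)
K(w, h) = 2*h/(50 + h) (K(w, h) = (2*h)/(50 + h) = 2*h/(50 + h))
d(L, M) = L - 2*M
d(-97, -172)/(-24926) + 34010/K(164, -78) = (-97 - 2*(-172))/(-24926) + 34010/((2*(-78)/(50 - 78))) = (-97 + 344)*(-1/24926) + 34010/((2*(-78)/(-28))) = 247*(-1/24926) + 34010/((2*(-78)*(-1/28))) = -247/24926 + 34010/(39/7) = -247/24926 + 34010*(7/39) = -247/24926 + 238070/39 = 5934123187/972114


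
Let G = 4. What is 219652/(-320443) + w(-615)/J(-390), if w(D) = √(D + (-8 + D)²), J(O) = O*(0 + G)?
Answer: -219652/320443 - √387514/1560 ≈ -1.0845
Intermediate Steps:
J(O) = 4*O (J(O) = O*(0 + 4) = O*4 = 4*O)
219652/(-320443) + w(-615)/J(-390) = 219652/(-320443) + √(-615 + (-8 - 615)²)/((4*(-390))) = 219652*(-1/320443) + √(-615 + (-623)²)/(-1560) = -219652/320443 + √(-615 + 388129)*(-1/1560) = -219652/320443 + √387514*(-1/1560) = -219652/320443 - √387514/1560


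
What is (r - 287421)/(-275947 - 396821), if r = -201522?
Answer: 54327/74752 ≈ 0.72676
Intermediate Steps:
(r - 287421)/(-275947 - 396821) = (-201522 - 287421)/(-275947 - 396821) = -488943/(-672768) = -488943*(-1/672768) = 54327/74752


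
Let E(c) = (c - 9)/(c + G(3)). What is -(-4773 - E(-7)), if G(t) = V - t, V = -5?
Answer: 71611/15 ≈ 4774.1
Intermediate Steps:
G(t) = -5 - t
E(c) = (-9 + c)/(-8 + c) (E(c) = (c - 9)/(c + (-5 - 1*3)) = (-9 + c)/(c + (-5 - 3)) = (-9 + c)/(c - 8) = (-9 + c)/(-8 + c))
-(-4773 - E(-7)) = -(-4773 - (-9 - 7)/(-8 - 7)) = -(-4773 - (-16)/(-15)) = -(-4773 - (-1)*(-16)/15) = -(-4773 - 1*16/15) = -(-4773 - 16/15) = -1*(-71611/15) = 71611/15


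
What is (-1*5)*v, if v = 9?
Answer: -45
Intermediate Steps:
(-1*5)*v = -1*5*9 = -5*9 = -45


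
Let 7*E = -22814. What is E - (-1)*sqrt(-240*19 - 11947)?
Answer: -22814/7 + I*sqrt(16507) ≈ -3259.1 + 128.48*I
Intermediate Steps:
E = -22814/7 (E = (1/7)*(-22814) = -22814/7 ≈ -3259.1)
E - (-1)*sqrt(-240*19 - 11947) = -22814/7 - (-1)*sqrt(-240*19 - 11947) = -22814/7 - (-1)*sqrt(-4560 - 11947) = -22814/7 - (-1)*sqrt(-16507) = -22814/7 - (-1)*I*sqrt(16507) = -22814/7 + I*sqrt(16507)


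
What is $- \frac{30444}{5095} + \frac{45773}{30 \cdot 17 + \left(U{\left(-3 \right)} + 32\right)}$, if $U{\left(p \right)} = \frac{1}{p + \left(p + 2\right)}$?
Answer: $\frac{866881592}{11040865} \approx 78.516$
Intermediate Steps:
$U{\left(p \right)} = \frac{1}{2 + 2 p}$ ($U{\left(p \right)} = \frac{1}{p + \left(2 + p\right)} = \frac{1}{2 + 2 p}$)
$- \frac{30444}{5095} + \frac{45773}{30 \cdot 17 + \left(U{\left(-3 \right)} + 32\right)} = - \frac{30444}{5095} + \frac{45773}{30 \cdot 17 + \left(\frac{1}{2 \left(1 - 3\right)} + 32\right)} = \left(-30444\right) \frac{1}{5095} + \frac{45773}{510 + \left(\frac{1}{2 \left(-2\right)} + 32\right)} = - \frac{30444}{5095} + \frac{45773}{510 + \left(\frac{1}{2} \left(- \frac{1}{2}\right) + 32\right)} = - \frac{30444}{5095} + \frac{45773}{510 + \left(- \frac{1}{4} + 32\right)} = - \frac{30444}{5095} + \frac{45773}{510 + \frac{127}{4}} = - \frac{30444}{5095} + \frac{45773}{\frac{2167}{4}} = - \frac{30444}{5095} + 45773 \cdot \frac{4}{2167} = - \frac{30444}{5095} + \frac{183092}{2167} = \frac{866881592}{11040865}$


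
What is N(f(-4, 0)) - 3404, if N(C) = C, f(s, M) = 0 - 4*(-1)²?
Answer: -3408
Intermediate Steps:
f(s, M) = -4 (f(s, M) = 0 - 4*1 = 0 - 4 = -4)
N(f(-4, 0)) - 3404 = -4 - 3404 = -3408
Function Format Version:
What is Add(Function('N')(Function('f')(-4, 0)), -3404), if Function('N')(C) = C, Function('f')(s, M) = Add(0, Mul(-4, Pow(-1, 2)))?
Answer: -3408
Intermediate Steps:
Function('f')(s, M) = -4 (Function('f')(s, M) = Add(0, Mul(-4, 1)) = Add(0, -4) = -4)
Add(Function('N')(Function('f')(-4, 0)), -3404) = Add(-4, -3404) = -3408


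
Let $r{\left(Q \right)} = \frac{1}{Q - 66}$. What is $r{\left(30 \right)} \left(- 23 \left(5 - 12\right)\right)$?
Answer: $- \frac{161}{36} \approx -4.4722$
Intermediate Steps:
$r{\left(Q \right)} = \frac{1}{-66 + Q}$
$r{\left(30 \right)} \left(- 23 \left(5 - 12\right)\right) = \frac{\left(-23\right) \left(5 - 12\right)}{-66 + 30} = \frac{\left(-23\right) \left(-7\right)}{-36} = \left(- \frac{1}{36}\right) 161 = - \frac{161}{36}$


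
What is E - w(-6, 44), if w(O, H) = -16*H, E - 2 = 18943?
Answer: 19649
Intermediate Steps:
E = 18945 (E = 2 + 18943 = 18945)
E - w(-6, 44) = 18945 - (-16)*44 = 18945 - 1*(-704) = 18945 + 704 = 19649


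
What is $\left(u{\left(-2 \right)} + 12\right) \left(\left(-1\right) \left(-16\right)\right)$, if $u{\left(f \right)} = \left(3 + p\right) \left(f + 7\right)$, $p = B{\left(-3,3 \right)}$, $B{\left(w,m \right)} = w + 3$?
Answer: $432$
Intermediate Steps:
$B{\left(w,m \right)} = 3 + w$
$p = 0$ ($p = 3 - 3 = 0$)
$u{\left(f \right)} = 21 + 3 f$ ($u{\left(f \right)} = \left(3 + 0\right) \left(f + 7\right) = 3 \left(7 + f\right) = 21 + 3 f$)
$\left(u{\left(-2 \right)} + 12\right) \left(\left(-1\right) \left(-16\right)\right) = \left(\left(21 + 3 \left(-2\right)\right) + 12\right) \left(\left(-1\right) \left(-16\right)\right) = \left(\left(21 - 6\right) + 12\right) 16 = \left(15 + 12\right) 16 = 27 \cdot 16 = 432$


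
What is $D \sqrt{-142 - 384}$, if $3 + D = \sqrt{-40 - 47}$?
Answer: $i \sqrt{526} \left(-3 + i \sqrt{87}\right) \approx -213.92 - 68.804 i$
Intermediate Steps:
$D = -3 + i \sqrt{87}$ ($D = -3 + \sqrt{-40 - 47} = -3 + \sqrt{-87} = -3 + i \sqrt{87} \approx -3.0 + 9.3274 i$)
$D \sqrt{-142 - 384} = \left(-3 + i \sqrt{87}\right) \sqrt{-142 - 384} = \left(-3 + i \sqrt{87}\right) \sqrt{-526} = \left(-3 + i \sqrt{87}\right) i \sqrt{526} = i \sqrt{526} \left(-3 + i \sqrt{87}\right)$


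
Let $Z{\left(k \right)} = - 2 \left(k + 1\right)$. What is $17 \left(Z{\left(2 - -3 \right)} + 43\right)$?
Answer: $527$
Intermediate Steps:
$Z{\left(k \right)} = -2 - 2 k$ ($Z{\left(k \right)} = - 2 \left(1 + k\right) = -2 - 2 k$)
$17 \left(Z{\left(2 - -3 \right)} + 43\right) = 17 \left(\left(-2 - 2 \left(2 - -3\right)\right) + 43\right) = 17 \left(\left(-2 - 2 \left(2 + 3\right)\right) + 43\right) = 17 \left(\left(-2 - 10\right) + 43\right) = 17 \left(-12 + 43\right) = 17 \cdot 31 = 527$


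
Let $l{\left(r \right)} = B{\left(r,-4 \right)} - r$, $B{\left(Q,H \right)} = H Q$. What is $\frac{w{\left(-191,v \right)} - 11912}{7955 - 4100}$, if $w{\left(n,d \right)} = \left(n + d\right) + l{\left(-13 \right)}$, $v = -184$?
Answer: $- \frac{4074}{1285} \approx -3.1704$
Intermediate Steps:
$l{\left(r \right)} = - 5 r$ ($l{\left(r \right)} = - 4 r - r = - 5 r$)
$w{\left(n,d \right)} = 65 + d + n$ ($w{\left(n,d \right)} = \left(n + d\right) - -65 = \left(d + n\right) + 65 = 65 + d + n$)
$\frac{w{\left(-191,v \right)} - 11912}{7955 - 4100} = \frac{\left(65 - 184 - 191\right) - 11912}{7955 - 4100} = \frac{-310 - 11912}{3855} = \left(-12222\right) \frac{1}{3855} = - \frac{4074}{1285}$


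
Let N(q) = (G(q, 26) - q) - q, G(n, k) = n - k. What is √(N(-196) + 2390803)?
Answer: √2390973 ≈ 1546.3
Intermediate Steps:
N(q) = -26 - q (N(q) = ((q - 1*26) - q) - q = ((q - 26) - q) - q = ((-26 + q) - q) - q = -26 - q)
√(N(-196) + 2390803) = √((-26 - 1*(-196)) + 2390803) = √((-26 + 196) + 2390803) = √(170 + 2390803) = √2390973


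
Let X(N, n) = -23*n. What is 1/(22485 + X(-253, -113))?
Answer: 1/25084 ≈ 3.9866e-5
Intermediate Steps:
1/(22485 + X(-253, -113)) = 1/(22485 - 23*(-113)) = 1/(22485 + 2599) = 1/25084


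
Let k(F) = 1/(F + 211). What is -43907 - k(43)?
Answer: -11152379/254 ≈ -43907.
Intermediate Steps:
k(F) = 1/(211 + F)
-43907 - k(43) = -43907 - 1/(211 + 43) = -43907 - 1/254 = -11152379/254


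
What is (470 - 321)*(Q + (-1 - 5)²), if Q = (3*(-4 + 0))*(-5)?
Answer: 14304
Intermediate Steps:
Q = 60 (Q = (3*(-4))*(-5) = -12*(-5) = 60)
(470 - 321)*(Q + (-1 - 5)²) = (470 - 321)*(60 + (-1 - 5)²) = 149*(60 + (-6)²) = 149*(60 + 36) = 149*96 = 14304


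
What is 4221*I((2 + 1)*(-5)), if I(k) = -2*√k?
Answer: -8442*I*√15 ≈ -32696.0*I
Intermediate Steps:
4221*I((2 + 1)*(-5)) = 4221*(-2*I*√5*√(2 + 1)) = 4221*(-2*I*√15) = -8442*I*√15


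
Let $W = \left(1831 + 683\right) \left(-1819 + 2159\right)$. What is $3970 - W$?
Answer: $-850790$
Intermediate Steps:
$W = 854760$ ($W = 2514 \cdot 340 = 854760$)
$3970 - W = 3970 - 854760 = -850790$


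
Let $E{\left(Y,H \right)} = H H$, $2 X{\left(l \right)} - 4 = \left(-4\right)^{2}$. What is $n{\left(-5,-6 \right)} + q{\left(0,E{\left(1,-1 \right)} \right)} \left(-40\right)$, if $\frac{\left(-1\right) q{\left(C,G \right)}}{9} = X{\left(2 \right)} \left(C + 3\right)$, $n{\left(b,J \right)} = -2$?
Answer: $10798$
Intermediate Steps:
$X{\left(l \right)} = 10$ ($X{\left(l \right)} = 2 + \frac{\left(-4\right)^{2}}{2} = 2 + \frac{1}{2} \cdot 16 = 2 + 8 = 10$)
$E{\left(Y,H \right)} = H^{2}$
$q{\left(C,G \right)} = -270 - 90 C$ ($q{\left(C,G \right)} = - 9 \cdot 10 \left(C + 3\right) = - 9 \cdot 10 \left(3 + C\right) = - 9 \left(30 + 10 C\right) = -270 - 90 C$)
$n{\left(-5,-6 \right)} + q{\left(0,E{\left(1,-1 \right)} \right)} \left(-40\right) = -2 + \left(-270 - 0\right) \left(-40\right) = -2 + \left(-270 + 0\right) \left(-40\right) = -2 - -10800 = -2 + 10800 = 10798$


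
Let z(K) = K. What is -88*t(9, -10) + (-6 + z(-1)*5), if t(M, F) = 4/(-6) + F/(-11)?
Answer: -97/3 ≈ -32.333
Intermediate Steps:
t(M, F) = -⅔ - F/11 (t(M, F) = 4*(-⅙) + F*(-1/11) = -⅔ - F/11)
-88*t(9, -10) + (-6 + z(-1)*5) = -88*(-⅔ - 1/11*(-10)) + (-6 - 1*5) = -88*(-⅔ + 10/11) + (-6 - 5) = -88*8/33 - 11 = -64/3 - 11 = -97/3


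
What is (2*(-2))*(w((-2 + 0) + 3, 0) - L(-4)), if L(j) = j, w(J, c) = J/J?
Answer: -20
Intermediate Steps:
w(J, c) = 1
(2*(-2))*(w((-2 + 0) + 3, 0) - L(-4)) = (2*(-2))*(1 - 1*(-4)) = -4*(1 + 4) = -4*5 = -20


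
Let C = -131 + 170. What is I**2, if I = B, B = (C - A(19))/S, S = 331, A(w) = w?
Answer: 400/109561 ≈ 0.0036509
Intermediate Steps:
C = 39
B = 20/331 (B = (39 - 1*19)/331 = (39 - 19)*(1/331) = 20*(1/331) = 20/331 ≈ 0.060423)
I = 20/331 ≈ 0.060423
I**2 = (20/331)**2 = 400/109561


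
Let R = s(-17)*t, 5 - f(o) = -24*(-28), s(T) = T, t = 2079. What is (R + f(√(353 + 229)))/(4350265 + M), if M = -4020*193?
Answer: -7202/714881 ≈ -0.010074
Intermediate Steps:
f(o) = -667 (f(o) = 5 - (-24)*(-28) = 5 - 1*672 = 5 - 672 = -667)
M = -775860
R = -35343 (R = -17*2079 = -35343)
(R + f(√(353 + 229)))/(4350265 + M) = (-35343 - 667)/(4350265 - 775860) = -36010/3574405 = -36010*1/3574405 = -7202/714881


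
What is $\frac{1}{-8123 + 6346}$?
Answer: $- \frac{1}{1777} \approx -0.00056275$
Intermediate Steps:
$\frac{1}{-8123 + 6346} = \frac{1}{-1777} = - \frac{1}{1777}$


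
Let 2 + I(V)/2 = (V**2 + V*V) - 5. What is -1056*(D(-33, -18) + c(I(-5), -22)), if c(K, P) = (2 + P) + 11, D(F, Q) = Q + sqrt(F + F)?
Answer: 28512 - 1056*I*sqrt(66) ≈ 28512.0 - 8579.0*I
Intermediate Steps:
I(V) = -14 + 4*V**2 (I(V) = -4 + 2*((V**2 + V*V) - 5) = -4 + 2*((V**2 + V**2) - 5) = -4 + 2*(2*V**2 - 5) = -4 + 2*(-5 + 2*V**2) = -4 + (-10 + 4*V**2) = -14 + 4*V**2)
D(F, Q) = Q + sqrt(2)*sqrt(F) (D(F, Q) = Q + sqrt(2*F) = Q + sqrt(2)*sqrt(F))
c(K, P) = 13 + P
-1056*(D(-33, -18) + c(I(-5), -22)) = -1056*((-18 + sqrt(2)*sqrt(-33)) + (13 - 22)) = -1056*((-18 + sqrt(2)*(I*sqrt(33))) - 9) = -1056*((-18 + I*sqrt(66)) - 9) = -1056*(-27 + I*sqrt(66)) = 28512 - 1056*I*sqrt(66)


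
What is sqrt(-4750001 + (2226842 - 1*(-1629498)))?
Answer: I*sqrt(893661) ≈ 945.34*I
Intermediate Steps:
sqrt(-4750001 + (2226842 - 1*(-1629498))) = sqrt(-4750001 + (2226842 + 1629498)) = sqrt(-4750001 + 3856340) = sqrt(-893661) = I*sqrt(893661)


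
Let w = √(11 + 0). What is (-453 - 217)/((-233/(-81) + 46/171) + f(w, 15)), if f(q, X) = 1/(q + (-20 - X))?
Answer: -1200876476634/5586255745 - 317381814*√11/5586255745 ≈ -215.16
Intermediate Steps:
w = √11 ≈ 3.3166
f(q, X) = 1/(-20 + q - X)
(-453 - 217)/((-233/(-81) + 46/171) + f(w, 15)) = (-453 - 217)/((-233/(-81) + 46/171) + 1/(-20 + √11 - 1*15)) = -670/((-233*(-1/81) + 46*(1/171)) + 1/(-20 + √11 - 15)) = -670/((233/81 + 46/171) + 1/(-35 + √11)) = -670/(4841/1539 + 1/(-35 + √11))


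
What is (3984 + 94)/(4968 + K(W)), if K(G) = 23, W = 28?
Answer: 4078/4991 ≈ 0.81707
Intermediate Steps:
(3984 + 94)/(4968 + K(W)) = (3984 + 94)/(4968 + 23) = 4078/4991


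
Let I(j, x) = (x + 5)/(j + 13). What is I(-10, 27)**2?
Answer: 1024/9 ≈ 113.78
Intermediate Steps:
I(j, x) = (5 + x)/(13 + j)
I(-10, 27)**2 = ((5 + 27)/(13 - 10))**2 = (32/3)**2 = 1024/9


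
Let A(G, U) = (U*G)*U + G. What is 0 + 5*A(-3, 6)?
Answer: -555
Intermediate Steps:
A(G, U) = G + G*U² (A(G, U) = (G*U)*U + G = G*U² + G = G + G*U²)
0 + 5*A(-3, 6) = 0 + 5*(-3*(1 + 6²)) = 0 + 5*(-3*(1 + 36)) = 0 + 5*(-3*37) = 0 + 5*(-111) = 0 - 555 = -555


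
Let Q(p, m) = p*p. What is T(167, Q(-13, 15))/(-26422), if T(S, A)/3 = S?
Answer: -501/26422 ≈ -0.018961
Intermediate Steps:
Q(p, m) = p²
T(S, A) = 3*S
T(167, Q(-13, 15))/(-26422) = (3*167)/(-26422) = 501*(-1/26422) = -501/26422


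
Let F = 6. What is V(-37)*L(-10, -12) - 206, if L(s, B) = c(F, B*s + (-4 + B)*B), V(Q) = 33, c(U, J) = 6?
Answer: -8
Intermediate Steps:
L(s, B) = 6
V(-37)*L(-10, -12) - 206 = 33*6 - 206 = 198 - 206 = -8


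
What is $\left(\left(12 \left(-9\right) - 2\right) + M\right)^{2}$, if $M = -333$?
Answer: $196249$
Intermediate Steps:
$\left(\left(12 \left(-9\right) - 2\right) + M\right)^{2} = \left(\left(12 \left(-9\right) - 2\right) - 333\right)^{2} = \left(\left(-108 - 2\right) - 333\right)^{2} = \left(-110 - 333\right)^{2} = \left(-443\right)^{2} = 196249$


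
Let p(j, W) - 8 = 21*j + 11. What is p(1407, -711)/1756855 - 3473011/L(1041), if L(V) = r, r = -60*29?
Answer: 42080194381/21082260 ≈ 1996.0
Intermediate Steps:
p(j, W) = 19 + 21*j (p(j, W) = 8 + (21*j + 11) = 8 + (11 + 21*j) = 19 + 21*j)
r = -1740
L(V) = -1740
p(1407, -711)/1756855 - 3473011/L(1041) = (19 + 21*1407)/1756855 - 3473011/(-1740) = (19 + 29547)*(1/1756855) - 3473011*(-1/1740) = 29566*(1/1756855) + 119759/60 = 29566/1756855 + 119759/60 = 42080194381/21082260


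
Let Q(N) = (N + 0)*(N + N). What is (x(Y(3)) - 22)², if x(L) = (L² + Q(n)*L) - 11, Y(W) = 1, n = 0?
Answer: 1024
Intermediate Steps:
Q(N) = 2*N² (Q(N) = N*(2*N) = 2*N²)
x(L) = -11 + L² (x(L) = (L² + (2*0²)*L) - 11 = (L² + (2*0)*L) - 11 = (L² + 0*L) - 11 = (L² + 0) - 11 = L² - 11 = -11 + L²)
(x(Y(3)) - 22)² = ((-11 + 1²) - 22)² = ((-11 + 1) - 22)² = (-10 - 22)² = (-32)² = 1024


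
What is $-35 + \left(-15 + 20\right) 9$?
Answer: $10$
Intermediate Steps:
$-35 + \left(-15 + 20\right) 9 = -35 + 5 \cdot 9 = -35 + 45 = 10$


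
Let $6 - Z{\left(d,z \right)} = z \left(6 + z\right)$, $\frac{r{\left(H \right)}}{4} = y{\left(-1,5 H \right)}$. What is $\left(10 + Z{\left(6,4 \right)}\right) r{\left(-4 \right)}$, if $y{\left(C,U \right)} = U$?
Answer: $1920$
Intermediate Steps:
$r{\left(H \right)} = 20 H$ ($r{\left(H \right)} = 4 \cdot 5 H = 20 H$)
$Z{\left(d,z \right)} = 6 - z \left(6 + z\right)$
$\left(10 + Z{\left(6,4 \right)}\right) r{\left(-4 \right)} = \left(10 - 34\right) 20 \left(-4\right) = \left(10 - 34\right) \left(-80\right) = \left(-24\right) \left(-80\right) = 1920$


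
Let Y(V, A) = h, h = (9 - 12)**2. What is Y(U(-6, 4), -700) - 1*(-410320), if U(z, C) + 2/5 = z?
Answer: 410329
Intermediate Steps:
U(z, C) = -2/5 + z
h = 9 (h = (-3)**2 = 9)
Y(V, A) = 9
Y(U(-6, 4), -700) - 1*(-410320) = 9 - 1*(-410320) = 9 + 410320 = 410329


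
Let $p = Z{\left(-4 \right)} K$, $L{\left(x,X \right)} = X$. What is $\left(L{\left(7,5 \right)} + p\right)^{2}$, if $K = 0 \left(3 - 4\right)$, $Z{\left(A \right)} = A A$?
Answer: $25$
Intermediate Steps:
$Z{\left(A \right)} = A^{2}$
$K = 0$ ($K = 0 \left(-1\right) = 0$)
$p = 0$ ($p = \left(-4\right)^{2} \cdot 0 = 16 \cdot 0 = 0$)
$\left(L{\left(7,5 \right)} + p\right)^{2} = \left(5 + 0\right)^{2} = 5^{2} = 25$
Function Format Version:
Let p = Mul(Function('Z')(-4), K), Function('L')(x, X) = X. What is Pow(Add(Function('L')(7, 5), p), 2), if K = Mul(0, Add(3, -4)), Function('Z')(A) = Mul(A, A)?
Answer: 25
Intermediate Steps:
Function('Z')(A) = Pow(A, 2)
K = 0 (K = Mul(0, -1) = 0)
p = 0 (p = Mul(Pow(-4, 2), 0) = Mul(16, 0) = 0)
Pow(Add(Function('L')(7, 5), p), 2) = Pow(Add(5, 0), 2) = Pow(5, 2) = 25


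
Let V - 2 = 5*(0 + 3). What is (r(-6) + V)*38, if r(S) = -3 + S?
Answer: 304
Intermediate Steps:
V = 17 (V = 2 + 5*(0 + 3) = 2 + 5*3 = 2 + 15 = 17)
(r(-6) + V)*38 = ((-3 - 6) + 17)*38 = (-9 + 17)*38 = 8*38 = 304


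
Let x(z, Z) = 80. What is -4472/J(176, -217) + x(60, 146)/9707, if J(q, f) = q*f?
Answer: 5808133/46341218 ≈ 0.12533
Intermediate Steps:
J(q, f) = f*q
-4472/J(176, -217) + x(60, 146)/9707 = -4472/((-217*176)) + 80/9707 = -4472/(-38192) + 80*(1/9707) = -4472*(-1/38192) + 80/9707 = 559/4774 + 80/9707 = 5808133/46341218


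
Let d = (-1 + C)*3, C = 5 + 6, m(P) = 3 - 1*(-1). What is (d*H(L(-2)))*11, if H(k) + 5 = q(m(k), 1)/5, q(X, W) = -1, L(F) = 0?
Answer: -1716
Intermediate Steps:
m(P) = 4 (m(P) = 3 + 1 = 4)
C = 11
d = 30 (d = (-1 + 11)*3 = 10*3 = 30)
H(k) = -26/5 (H(k) = -5 - 1/5 = -5 - 1*⅕ = -5 - ⅕ = -26/5)
(d*H(L(-2)))*11 = (30*(-26/5))*11 = -156*11 = -1716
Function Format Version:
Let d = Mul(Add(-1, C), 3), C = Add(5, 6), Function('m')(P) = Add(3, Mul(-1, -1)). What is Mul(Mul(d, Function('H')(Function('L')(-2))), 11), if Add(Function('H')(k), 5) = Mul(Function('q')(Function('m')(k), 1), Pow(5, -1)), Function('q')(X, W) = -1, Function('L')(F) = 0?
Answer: -1716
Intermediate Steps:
Function('m')(P) = 4 (Function('m')(P) = Add(3, 1) = 4)
C = 11
d = 30 (d = Mul(Add(-1, 11), 3) = Mul(10, 3) = 30)
Function('H')(k) = Rational(-26, 5) (Function('H')(k) = Add(-5, Mul(-1, Pow(5, -1))) = Add(-5, Mul(-1, Rational(1, 5))) = Add(-5, Rational(-1, 5)) = Rational(-26, 5))
Mul(Mul(d, Function('H')(Function('L')(-2))), 11) = Mul(Mul(30, Rational(-26, 5)), 11) = Mul(-156, 11) = -1716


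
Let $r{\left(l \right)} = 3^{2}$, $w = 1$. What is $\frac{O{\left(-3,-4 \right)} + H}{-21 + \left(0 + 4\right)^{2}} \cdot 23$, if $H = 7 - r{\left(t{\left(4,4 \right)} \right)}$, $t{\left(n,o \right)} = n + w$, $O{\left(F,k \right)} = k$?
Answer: $\frac{138}{5} \approx 27.6$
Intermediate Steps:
$t{\left(n,o \right)} = 1 + n$ ($t{\left(n,o \right)} = n + 1 = 1 + n$)
$r{\left(l \right)} = 9$
$H = -2$ ($H = 7 - 9 = -2$)
$\frac{O{\left(-3,-4 \right)} + H}{-21 + \left(0 + 4\right)^{2}} \cdot 23 = \frac{-4 - 2}{-21 + \left(0 + 4\right)^{2}} \cdot 23 = - \frac{6}{-21 + 4^{2}} \cdot 23 = - \frac{6}{-21 + 16} \cdot 23 = - \frac{6}{-5} \cdot 23 = \left(-6\right) \left(- \frac{1}{5}\right) 23 = \frac{6}{5} \cdot 23 = \frac{138}{5}$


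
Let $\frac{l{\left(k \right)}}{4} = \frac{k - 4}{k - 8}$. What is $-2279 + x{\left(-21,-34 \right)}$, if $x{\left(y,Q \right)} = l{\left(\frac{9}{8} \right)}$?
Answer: $- \frac{125253}{55} \approx -2277.3$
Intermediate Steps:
$l{\left(k \right)} = \frac{4 \left(-4 + k\right)}{-8 + k}$ ($l{\left(k \right)} = 4 \frac{k - 4}{k - 8} = 4 \frac{-4 + k}{-8 + k} = \frac{4 \left(-4 + k\right)}{-8 + k}$)
$x{\left(y,Q \right)} = \frac{92}{55}$ ($x{\left(y,Q \right)} = \frac{4 \left(-4 + \frac{9}{8}\right)}{-8 + \frac{9}{8}} = 4 \frac{1}{- \frac{55}{8}} \left(- \frac{23}{8}\right) = 4 \left(- \frac{8}{55}\right) \left(- \frac{23}{8}\right) = \frac{92}{55}$)
$-2279 + x{\left(-21,-34 \right)} = -2279 + \frac{92}{55} = - \frac{125253}{55}$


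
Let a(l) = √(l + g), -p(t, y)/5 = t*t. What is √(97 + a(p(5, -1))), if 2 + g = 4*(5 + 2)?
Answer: √(97 + 3*I*√11) ≈ 9.8618 + 0.50447*I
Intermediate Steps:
g = 26 (g = -2 + 4*(5 + 2) = -2 + 4*7 = -2 + 28 = 26)
p(t, y) = -5*t² (p(t, y) = -5*t*t = -5*t²)
a(l) = √(26 + l) (a(l) = √(l + 26) = √(26 + l))
√(97 + a(p(5, -1))) = √(97 + √(26 - 5*5²)) = √(97 + √(26 - 5*25)) = √(97 + √(26 - 125)) = √(97 + √(-99)) = √(97 + 3*I*√11)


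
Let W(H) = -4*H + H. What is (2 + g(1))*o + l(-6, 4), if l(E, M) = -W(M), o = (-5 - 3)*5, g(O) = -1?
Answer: -28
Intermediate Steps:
W(H) = -3*H
o = -40 (o = -8*5 = -40)
l(E, M) = 3*M (l(E, M) = -(-3)*M = 3*M)
(2 + g(1))*o + l(-6, 4) = (2 - 1)*(-40) + 3*4 = 1*(-40) + 12 = -40 + 12 = -28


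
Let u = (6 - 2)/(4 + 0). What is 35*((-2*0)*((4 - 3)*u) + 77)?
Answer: 2695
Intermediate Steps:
u = 1 (u = 4/4 = 4*(¼) = 1)
35*((-2*0)*((4 - 3)*u) + 77) = 35*((-2*0)*((4 - 3)*1) + 77) = 35*(0*(1*1) + 77) = 35*(0*1 + 77) = 35*(0 + 77) = 35*77 = 2695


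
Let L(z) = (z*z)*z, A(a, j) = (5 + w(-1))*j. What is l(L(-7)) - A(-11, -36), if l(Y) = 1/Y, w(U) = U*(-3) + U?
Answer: 86435/343 ≈ 252.00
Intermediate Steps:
w(U) = -2*U (w(U) = -3*U + U = -2*U)
A(a, j) = 7*j (A(a, j) = (5 - 2*(-1))*j = (5 + 2)*j = 7*j)
L(z) = z³ (L(z) = z²*z = z³)
l(L(-7)) - A(-11, -36) = 1/((-7)³) - 7*(-36) = 1/(-343) - 1*(-252) = -1/343 + 252 = 86435/343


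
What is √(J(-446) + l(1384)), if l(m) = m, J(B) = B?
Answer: √938 ≈ 30.627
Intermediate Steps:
√(J(-446) + l(1384)) = √(-446 + 1384) = √938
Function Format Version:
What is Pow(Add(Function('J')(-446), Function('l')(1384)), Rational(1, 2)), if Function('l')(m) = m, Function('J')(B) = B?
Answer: Pow(938, Rational(1, 2)) ≈ 30.627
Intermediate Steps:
Pow(Add(Function('J')(-446), Function('l')(1384)), Rational(1, 2)) = Pow(Add(-446, 1384), Rational(1, 2)) = Pow(938, Rational(1, 2))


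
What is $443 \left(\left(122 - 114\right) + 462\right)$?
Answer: $208210$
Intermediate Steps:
$443 \left(\left(122 - 114\right) + 462\right) = 443 \left(8 + 462\right) = 443 \cdot 470 = 208210$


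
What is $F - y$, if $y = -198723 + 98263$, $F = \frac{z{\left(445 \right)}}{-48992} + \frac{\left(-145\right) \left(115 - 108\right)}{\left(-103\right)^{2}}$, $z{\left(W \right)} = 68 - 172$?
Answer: $\frac{6526831499417}{64969516} \approx 1.0046 \cdot 10^{5}$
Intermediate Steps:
$z{\left(W \right)} = -104$ ($z{\left(W \right)} = 68 - 172 = -104$)
$F = - \frac{6077943}{64969516}$ ($F = - \frac{104}{-48992} + \frac{\left(-145\right) \left(115 - 108\right)}{\left(-103\right)^{2}} = \left(-104\right) \left(- \frac{1}{48992}\right) + \frac{\left(-145\right) 7}{10609} = \frac{13}{6124} - \frac{1015}{10609} = - \frac{6077943}{64969516} \approx -0.093551$)
$y = -100460$
$F - y = - \frac{6077943}{64969516} - -100460 = - \frac{6077943}{64969516} + 100460 = \frac{6526831499417}{64969516}$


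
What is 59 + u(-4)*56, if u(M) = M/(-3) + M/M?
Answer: 569/3 ≈ 189.67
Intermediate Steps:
u(M) = 1 - M/3 (u(M) = M*(-⅓) + 1 = -M/3 + 1 = 1 - M/3)
59 + u(-4)*56 = 59 + (1 - ⅓*(-4))*56 = 59 + (1 + 4/3)*56 = 59 + (7/3)*56 = 59 + 392/3 = 569/3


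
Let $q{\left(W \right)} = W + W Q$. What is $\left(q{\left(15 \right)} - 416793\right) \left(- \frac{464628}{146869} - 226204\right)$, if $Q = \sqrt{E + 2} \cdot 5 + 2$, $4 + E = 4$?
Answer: $\frac{13845543749352192}{146869} - \frac{2491711492800 \sqrt{2}}{146869} \approx 9.4247 \cdot 10^{10}$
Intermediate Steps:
$E = 0$ ($E = -4 + 4 = 0$)
$Q = 2 + 5 \sqrt{2}$ ($Q = \sqrt{0 + 2} \cdot 5 + 2 = \sqrt{2} \cdot 5 + 2 = 5 \sqrt{2} + 2 = 2 + 5 \sqrt{2} \approx 9.0711$)
$q{\left(W \right)} = W + W \left(2 + 5 \sqrt{2}\right)$
$\left(q{\left(15 \right)} - 416793\right) \left(- \frac{464628}{146869} - 226204\right) = \left(15 \left(3 + 5 \sqrt{2}\right) - 416793\right) \left(- \frac{464628}{146869} - 226204\right) = \left(\left(45 + 75 \sqrt{2}\right) - 416793\right) \left(\left(-464628\right) \frac{1}{146869} - 226204\right) = \left(-416748 + 75 \sqrt{2}\right) \left(- \frac{464628}{146869} - 226204\right) = \left(-416748 + 75 \sqrt{2}\right) \left(- \frac{33222819904}{146869}\right) = \frac{13845543749352192}{146869} - \frac{2491711492800 \sqrt{2}}{146869}$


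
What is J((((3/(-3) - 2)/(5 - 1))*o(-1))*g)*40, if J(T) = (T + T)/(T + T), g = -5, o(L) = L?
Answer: 40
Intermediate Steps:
J(T) = 1 (J(T) = (2*T)/((2*T)) = (2*T)*(1/(2*T)) = 1)
J((((3/(-3) - 2)/(5 - 1))*o(-1))*g)*40 = 1*40 = 40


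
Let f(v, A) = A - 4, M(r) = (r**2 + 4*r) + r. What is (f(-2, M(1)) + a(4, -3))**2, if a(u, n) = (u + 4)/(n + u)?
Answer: 100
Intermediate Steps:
M(r) = r**2 + 5*r
a(u, n) = (4 + u)/(n + u)
f(v, A) = -4 + A
(f(-2, M(1)) + a(4, -3))**2 = ((-4 + 1*(5 + 1)) + (4 + 4)/(-3 + 4))**2 = ((-4 + 1*6) + 8/1)**2 = ((-4 + 6) + 1*8)**2 = (2 + 8)**2 = 10**2 = 100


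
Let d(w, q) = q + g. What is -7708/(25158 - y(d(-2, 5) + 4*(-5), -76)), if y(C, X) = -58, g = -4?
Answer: -1927/6304 ≈ -0.30568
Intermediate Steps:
d(w, q) = -4 + q (d(w, q) = q - 4 = -4 + q)
-7708/(25158 - y(d(-2, 5) + 4*(-5), -76)) = -7708/(25158 - 1*(-58)) = -7708/(25158 + 58) = -7708/25216 = -7708*1/25216 = -1927/6304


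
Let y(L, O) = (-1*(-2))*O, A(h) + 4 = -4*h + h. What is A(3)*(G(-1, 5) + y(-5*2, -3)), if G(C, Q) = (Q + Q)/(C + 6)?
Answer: 52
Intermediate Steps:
A(h) = -4 - 3*h (A(h) = -4 + (-4*h + h) = -4 - 3*h)
y(L, O) = 2*O
G(C, Q) = 2*Q/(6 + C) (G(C, Q) = (2*Q)/(6 + C) = 2*Q/(6 + C))
A(3)*(G(-1, 5) + y(-5*2, -3)) = (-4 - 3*3)*(2*5/(6 - 1) + 2*(-3)) = (-4 - 9)*(2*5/5 - 6) = -13*(2*5*(⅕) - 6) = -13*(2 - 6) = -13*(-4) = 52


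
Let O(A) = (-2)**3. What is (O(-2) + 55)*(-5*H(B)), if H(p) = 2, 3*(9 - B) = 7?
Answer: -470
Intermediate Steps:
B = 20/3 (B = 9 - 1/3*7 = 9 - 7/3 = 20/3 ≈ 6.6667)
O(A) = -8
(O(-2) + 55)*(-5*H(B)) = (-8 + 55)*(-5*2) = 47*(-10) = -470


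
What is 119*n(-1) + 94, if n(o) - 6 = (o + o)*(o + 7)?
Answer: -620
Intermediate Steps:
n(o) = 6 + 2*o*(7 + o) (n(o) = 6 + (o + o)*(o + 7) = 6 + (2*o)*(7 + o) = 6 + 2*o*(7 + o))
119*n(-1) + 94 = 119*(6 + 2*(-1)² + 14*(-1)) + 94 = 119*(6 + 2*1 - 14) + 94 = 119*(6 + 2 - 14) + 94 = 119*(-6) + 94 = -714 + 94 = -620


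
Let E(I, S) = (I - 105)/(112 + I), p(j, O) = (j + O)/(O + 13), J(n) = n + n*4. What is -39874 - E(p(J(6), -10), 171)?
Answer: -14194849/356 ≈ -39873.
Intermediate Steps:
J(n) = 5*n (J(n) = n + 4*n = 5*n)
p(j, O) = (O + j)/(13 + O)
E(I, S) = (-105 + I)/(112 + I)
-39874 - E(p(J(6), -10), 171) = -39874 - (-105 + (-10 + 5*6)/(13 - 10))/(112 + (-10 + 5*6)/(13 - 10)) = -39874 - (-105 + (-10 + 30)/3)/(112 + (-10 + 30)/3) = -39874 - (-105 + (⅓)*20)/(112 + (⅓)*20) = -39874 - (-105 + 20/3)/(112 + 20/3) = -39874 - (-295)/(356/3*3) = -39874 - 3*(-295)/(356*3) = -39874 - 1*(-295/356) = -39874 + 295/356 = -14194849/356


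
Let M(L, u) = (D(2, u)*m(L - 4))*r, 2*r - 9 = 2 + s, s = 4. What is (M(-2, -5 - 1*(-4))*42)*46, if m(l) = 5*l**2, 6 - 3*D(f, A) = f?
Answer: 3477600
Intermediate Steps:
D(f, A) = 2 - f/3
r = 15/2 (r = 9/2 + (2 + 4)/2 = 9/2 + (1/2)*6 = 9/2 + 3 = 15/2 ≈ 7.5000)
M(L, u) = 50*(-4 + L)**2 (M(L, u) = ((2 - 1/3*2)*(5*(L - 4)**2))*(15/2) = ((2 - 2/3)*(5*(-4 + L)**2))*(15/2) = (4*(5*(-4 + L)**2)/3)*(15/2) = (20*(-4 + L)**2/3)*(15/2) = 50*(-4 + L)**2)
(M(-2, -5 - 1*(-4))*42)*46 = ((50*(-4 - 2)**2)*42)*46 = ((50*(-6)**2)*42)*46 = ((50*36)*42)*46 = (1800*42)*46 = 75600*46 = 3477600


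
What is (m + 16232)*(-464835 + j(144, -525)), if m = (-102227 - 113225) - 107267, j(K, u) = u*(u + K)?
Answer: 81160822470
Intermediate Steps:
j(K, u) = u*(K + u)
m = -322719 (m = -215452 - 107267 = -322719)
(m + 16232)*(-464835 + j(144, -525)) = (-322719 + 16232)*(-464835 - 525*(144 - 525)) = -306487*(-464835 - 525*(-381)) = -306487*(-464835 + 200025) = -306487*(-264810) = 81160822470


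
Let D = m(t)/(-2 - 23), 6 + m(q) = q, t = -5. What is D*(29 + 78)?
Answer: 1177/25 ≈ 47.080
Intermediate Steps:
m(q) = -6 + q
D = 11/25 (D = (-6 - 5)/(-2 - 23) = -11/(-25) = -1/25*(-11) = 11/25 ≈ 0.44000)
D*(29 + 78) = 11*(29 + 78)/25 = (11/25)*107 = 1177/25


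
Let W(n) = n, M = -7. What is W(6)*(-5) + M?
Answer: -37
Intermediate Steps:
W(6)*(-5) + M = 6*(-5) - 7 = -30 - 7 = -37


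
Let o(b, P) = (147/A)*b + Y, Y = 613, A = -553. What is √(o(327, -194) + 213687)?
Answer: √1336903807/79 ≈ 462.83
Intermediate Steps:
o(b, P) = 613 - 21*b/79 (o(b, P) = (147/(-553))*b + 613 = (147*(-1/553))*b + 613 = -21*b/79 + 613 = 613 - 21*b/79)
√(o(327, -194) + 213687) = √((613 - 21/79*327) + 213687) = √((613 - 6867/79) + 213687) = √(41560/79 + 213687) = √(16922833/79) = √1336903807/79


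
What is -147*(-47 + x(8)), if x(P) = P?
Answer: 5733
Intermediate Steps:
-147*(-47 + x(8)) = -147*(-47 + 8) = -147*(-39) = 5733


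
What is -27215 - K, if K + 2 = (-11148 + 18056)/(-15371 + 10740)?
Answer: -11456045/421 ≈ -27212.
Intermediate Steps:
K = -1470/421 (K = -2 + (-11148 + 18056)/(-15371 + 10740) = -2 + 6908/(-4631) = -2 + 6908*(-1/4631) = -2 - 628/421 = -1470/421 ≈ -3.4917)
-27215 - K = -27215 - 1*(-1470/421) = -27215 + 1470/421 = -11456045/421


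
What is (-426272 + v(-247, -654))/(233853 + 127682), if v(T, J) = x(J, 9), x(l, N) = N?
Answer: -426263/361535 ≈ -1.1790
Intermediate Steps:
v(T, J) = 9
(-426272 + v(-247, -654))/(233853 + 127682) = (-426272 + 9)/(233853 + 127682) = -426263/361535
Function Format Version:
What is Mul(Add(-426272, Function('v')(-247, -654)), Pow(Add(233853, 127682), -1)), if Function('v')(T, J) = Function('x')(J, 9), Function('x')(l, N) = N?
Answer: Rational(-426263, 361535) ≈ -1.1790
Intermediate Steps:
Function('v')(T, J) = 9
Mul(Add(-426272, Function('v')(-247, -654)), Pow(Add(233853, 127682), -1)) = Mul(Add(-426272, 9), Pow(Add(233853, 127682), -1)) = Mul(-426263, Pow(361535, -1)) = Mul(-426263, Rational(1, 361535)) = Rational(-426263, 361535)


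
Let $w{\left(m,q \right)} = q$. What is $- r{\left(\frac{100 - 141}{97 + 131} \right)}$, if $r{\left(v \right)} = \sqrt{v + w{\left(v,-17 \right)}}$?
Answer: $- \frac{i \sqrt{223269}}{114} \approx - 4.1449 i$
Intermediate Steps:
$r{\left(v \right)} = \sqrt{-17 + v}$ ($r{\left(v \right)} = \sqrt{v - 17} = \sqrt{-17 + v}$)
$- r{\left(\frac{100 - 141}{97 + 131} \right)} = - \sqrt{-17 + \frac{100 - 141}{97 + 131}} = - \sqrt{-17 - \frac{41}{228}} = - \sqrt{- \frac{3917}{228}} = - \frac{i \sqrt{223269}}{114}$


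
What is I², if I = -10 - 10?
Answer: 400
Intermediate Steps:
I = -20
I² = (-20)² = 400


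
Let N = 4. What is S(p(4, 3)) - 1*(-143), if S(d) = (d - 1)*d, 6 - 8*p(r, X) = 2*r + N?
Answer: 2309/16 ≈ 144.31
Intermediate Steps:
p(r, X) = ¼ - r/4 (p(r, X) = ¾ - (2*r + 4)/8 = ¾ - (4 + 2*r)/8 = ¾ + (-½ - r/4) = ¼ - r/4)
S(d) = d*(-1 + d) (S(d) = (-1 + d)*d = d*(-1 + d))
S(p(4, 3)) - 1*(-143) = (¼ - ¼*4)*(-1 + (¼ - ¼*4)) - 1*(-143) = (¼ - 1)*(-1 + (¼ - 1)) + 143 = -3*(-1 - ¾)/4 + 143 = -¾*(-7/4) + 143 = 21/16 + 143 = 2309/16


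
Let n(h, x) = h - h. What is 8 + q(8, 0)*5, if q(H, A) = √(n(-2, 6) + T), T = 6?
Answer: 8 + 5*√6 ≈ 20.247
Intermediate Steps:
n(h, x) = 0
q(H, A) = √6 (q(H, A) = √(0 + 6) = √6)
8 + q(8, 0)*5 = 8 + √6*5 = 8 + 5*√6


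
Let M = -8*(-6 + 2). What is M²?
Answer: 1024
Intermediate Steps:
M = 32 (M = -8*(-4) = 32)
M² = 32² = 1024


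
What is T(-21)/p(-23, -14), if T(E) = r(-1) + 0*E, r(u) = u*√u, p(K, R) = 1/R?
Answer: 14*I ≈ 14.0*I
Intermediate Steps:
r(u) = u^(3/2)
T(E) = -I (T(E) = (-1)^(3/2) + 0*E = -I + 0 = -I)
T(-21)/p(-23, -14) = (-I)/(1/(-14)) = (-I)/(-1/14) = -I*(-14) = 14*I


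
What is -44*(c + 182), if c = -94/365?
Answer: -2918784/365 ≈ -7996.7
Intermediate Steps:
c = -94/365 (c = -94*1/365 = -94/365 ≈ -0.25753)
-44*(c + 182) = -44*(-94/365 + 182) = -44*66336/365 = -2918784/365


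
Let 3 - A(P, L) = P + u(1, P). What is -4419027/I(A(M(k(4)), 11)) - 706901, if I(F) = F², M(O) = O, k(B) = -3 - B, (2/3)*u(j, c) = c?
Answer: -1205976689/1681 ≈ -7.1742e+5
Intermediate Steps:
u(j, c) = 3*c/2
A(P, L) = 3 - 5*P/2 (A(P, L) = 3 - (P + 3*P/2) = 3 - 5*P/2)
-4419027/I(A(M(k(4)), 11)) - 706901 = -4419027/(3 - 5*(-3 - 1*4)/2)² - 706901 = -4419027/(3 - 5*(-3 - 4)/2)² - 706901 = -4419027/(3 - 5/2*(-7))² - 706901 = -4419027/(3 + 35/2)² - 706901 = -4419027/((41/2)²) - 706901 = -4419027/1681/4 - 706901 = -4419027*4/1681 - 706901 = -17676108/1681 - 706901 = -1205976689/1681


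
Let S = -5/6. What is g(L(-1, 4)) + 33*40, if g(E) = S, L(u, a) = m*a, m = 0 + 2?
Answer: 7915/6 ≈ 1319.2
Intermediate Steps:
m = 2
L(u, a) = 2*a
S = -5/6 (S = -5*1/6 = -5/6 ≈ -0.83333)
g(E) = -5/6
g(L(-1, 4)) + 33*40 = -5/6 + 33*40 = -5/6 + 1320 = 7915/6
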